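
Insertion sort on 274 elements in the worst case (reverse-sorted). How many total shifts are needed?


In the worst case (reverse-sorted), each element shifts past all previous:
  Element 1: 1 shifts
  Element 2: 2 shifts
  Element 3: 3 shifts
  Element 4: 4 shifts
  Element 5: 5 shifts
  ...
  Element 273: 273 shifts
Total = 1 + 2 + ... + 273
= 274*(274-1)/2 = 37401


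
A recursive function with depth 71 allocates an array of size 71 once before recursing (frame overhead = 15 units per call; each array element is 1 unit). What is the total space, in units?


Array allocation: 71 units (allocated once)
Stack frames: 71 deep * 15 per frame = 1065 units
Total = 71 + 1065 = 1136


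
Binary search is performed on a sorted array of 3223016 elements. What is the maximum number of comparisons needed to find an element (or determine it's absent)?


Binary search halves the search space each comparison:
  Step 1: search space = 3223016 -> 1611508
  Step 2: search space = 1611508 -> 805754
  Step 3: search space = 805754 -> 402877
  Step 4: search space = 402877 -> 201438
  Step 5: search space = 201438 -> 100719
  Step 6: search space = 100719 -> 50359
  Step 7: search space = 50359 -> 25179
  Step 8: search space = 25179 -> 12589
  Step 9: search space = 12589 -> 6294
  Step 10: search space = 6294 -> 3147
  Step 11: search space = 3147 -> 1573
  Step 12: search space = 1573 -> 786
  Step 13: search space = 786 -> 393
  Step 14: search space = 393 -> 196
  Step 15: search space = 196 -> 98
  Step 16: search space = 98 -> 49
  Step 17: search space = 49 -> 24
  Step 18: search space = 24 -> 12
  Step 19: search space = 12 -> 6
  Step 20: search space = 6 -> 3
  Step 21: search space = 3 -> 1
  Step 22: search space = 1 (final check)
Maximum comparisons = floor(log2(3223016)) + 1 = 21 + 1 = 22


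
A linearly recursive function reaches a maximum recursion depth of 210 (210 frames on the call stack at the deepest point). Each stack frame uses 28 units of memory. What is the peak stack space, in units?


Maximum recursion depth = 210 frames
Memory per frame = 28 units
Total stack space = depth * frame_size
= 210 * 28 = 5880


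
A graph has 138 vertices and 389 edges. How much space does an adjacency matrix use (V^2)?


Adjacency matrix: V x V grid of entries
Space = V^2 = 138^2 = 138 * 138 = 19044


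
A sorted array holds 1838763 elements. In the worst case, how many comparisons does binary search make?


Halving sequence: 1838763 -> 919381 -> 459690 -> 229845 -> 114922 -> 57461 -> 28730 -> 14365 -> 7182 -> 3591 -> 1795 -> 897 -> 448 -> 224 -> 112 -> 56 -> 28 -> 14 -> 7 -> 3 -> 1
Number of halvings = 20
Max comparisons = 20 + 1 = 21


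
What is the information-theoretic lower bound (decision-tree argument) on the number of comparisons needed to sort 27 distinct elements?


A binary decision tree of height h has at most 2^h leaves and needs at least n! of them, so h >= ceil(log2(n!)).
Compute 27! as a running product:
  x2 = 2, x3 = 6, x4 = 24, x5 = 120
  x6 = 720, x7 = 5040, x8 = 40320, x9 = 362880
  x10 = 3628800, x11 = 39916800, x12 = 479001600, x13 = 6227020800
  x14 = 87178291200, x15 = 1307674368000, x16 = 20922789888000, x17 = 355687428096000
  x18 = 6402373705728000, x19 = 121645100408832000, x20 = 2432902008176640000, x21 = 51090942171709440000
  x22 = 1124000727777607680000, x23 = 25852016738884976640000, x24 = 620448401733239439360000, x25 = 15511210043330985984000000
  x26 = 403291461126605635584000000, x27 = 10888869450418352160768000000
27! = 10888869450418352160768000000
Bracket between powers of 2:
  2^93 = 9903520314283042199192993792 < 10888869450418352160768000000 <= 19807040628566084398385987584 = 2^94
So ceil(log2(27!)) = 94


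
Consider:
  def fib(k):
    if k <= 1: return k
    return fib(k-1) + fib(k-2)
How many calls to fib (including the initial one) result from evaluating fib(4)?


Let C(m) = total calls to evaluate fib(m). Then C(0)=C(1)=1, and
C(m) = 1 + C(m-1) + C(m-2) for m >= 2.
Build the table (each entry = 1 + previous two):
  C(0) = 1
  C(1) = 1
  C(2) = 1 + 1 + 1 = 3
  C(3) = 1 + 3 + 1 = 5
  C(4) = 1 + 5 + 3 = 9
Total calls for fib(4) = 9


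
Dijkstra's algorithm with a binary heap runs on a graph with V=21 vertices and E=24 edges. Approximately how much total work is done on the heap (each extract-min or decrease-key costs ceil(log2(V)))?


Dijkstra with a binary heap: each vertex is extracted once, each edge may relax once.
Each heap operation costs O(log V).
V + E = 21 + 24 = 45
ceil(log2(21)) = 5 (since 2^4 = 16 < 21 <= 32 = 2^5)
Total heap work = (V+E) * ceil(log2(V)) = 45 * 5 = 225


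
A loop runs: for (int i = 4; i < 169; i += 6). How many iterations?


Loop starts at i = 4, increments by 6, stops when i >= 169.
Number of iterations = ceil((169 - 4) / 6)
= ceil(165 / 6)
= 28


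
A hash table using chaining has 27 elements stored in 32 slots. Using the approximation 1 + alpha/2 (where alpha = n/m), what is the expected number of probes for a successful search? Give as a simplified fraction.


Load factor alpha = n/m = 27/32
Expected probes = 1 + alpha/2 = 1 + 27/(2*32)
= 1 + 27/64
= 64/64 + 27/64
= 91/64


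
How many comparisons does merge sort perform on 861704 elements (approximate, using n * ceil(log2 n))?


Recursion depth: ceil(log2(861704)) = 20
Each recursion level merges n = 861704 elements
Total = 861704 * 20 = 17234080


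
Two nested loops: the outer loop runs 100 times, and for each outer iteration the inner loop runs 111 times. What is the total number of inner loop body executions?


Outer loop: 100 iterations
Inner loop: 111 iterations per outer iteration
Total = 100 * 111 = 11100


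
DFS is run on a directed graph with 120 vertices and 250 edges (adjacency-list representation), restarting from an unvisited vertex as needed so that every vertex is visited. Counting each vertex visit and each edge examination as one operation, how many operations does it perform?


A full DFS traversal processes each vertex exactly once (push/pop on stack).
Each directed edge is examined once.
V = 120, E = 250
V + E = 370


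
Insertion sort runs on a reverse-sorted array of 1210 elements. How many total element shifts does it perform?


Sum of shifts = 1 + 2 + 3 + ... + 1209
= 1210 * 1209 / 2
= 1462890 / 2
= 731445


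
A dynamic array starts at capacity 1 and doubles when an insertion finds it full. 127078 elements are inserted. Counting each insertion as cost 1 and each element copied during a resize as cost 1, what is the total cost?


n = 127078
Insertion costs: 127078
Resizes copy 1, 2, 4, ... up to the largest power of 2 that is <= n-1 = 127077, i.e. 65536.
Copy costs = 1 + 2 + 4 + 8 + 16 + 32 + 64 + 128 + 256 + 512 + 1024 + 2048 + 4096 + 8192 + 16384 + 32768 + 65536 = 131071
Total = 127078 + 131071 = 258149


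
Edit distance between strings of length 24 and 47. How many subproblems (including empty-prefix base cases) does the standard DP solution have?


The table includes base cases (empty prefixes).
Rows: (m+1) = 25
Columns: (n+1) = 48
Total = 25 * 48 = 1200


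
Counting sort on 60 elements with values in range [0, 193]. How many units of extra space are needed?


Output array size: 60 (to store sorted result)
Count array size: 194 (one slot per possible value, range 0 to 193)
Total extra space = 60 + 194 = 254


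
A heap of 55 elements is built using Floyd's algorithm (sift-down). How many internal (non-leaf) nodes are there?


Leaf nodes occupy roughly half the array.
Sift-down is called for each internal node, starting from the last one.
Internal nodes = floor(n/2) = floor(55/2) = 27


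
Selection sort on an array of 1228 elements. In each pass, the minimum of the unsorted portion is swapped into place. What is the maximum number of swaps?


Selection sort performs one swap per pass:
  Pass 1: find min in positions 0 to 1227, swap with position 0
  Pass 2: find min in positions 1 to 1227, swap with position 1
  Pass 3: find min in positions 2 to 1227, swap with position 2
  Pass 4: find min in positions 3 to 1227, swap with position 3
  Pass 5: find min in positions 4 to 1227, swap with position 4
  ... (1222 more passes)
Total passes (and swaps) = n - 1 = 1228 - 1 = 1227


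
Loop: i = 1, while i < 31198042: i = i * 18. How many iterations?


i multiplies by 18 each step:
i = 1 -> 18 -> 324 -> 5832 -> 104976 -> 1889568 -> 34012224 (stop)
Iterations = ceil(log_18(31198042)) = 6


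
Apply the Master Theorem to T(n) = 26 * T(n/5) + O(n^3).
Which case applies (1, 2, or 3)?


The Master Theorem: T(n) = a*T(n/b) + O(n^c)
  a = 26, b = 5, c = 3
log_b(a) = log_5(26) ~ 2.024
Compare b^c with a: 5^3 = 125 > 26, so c > log_b(a).
Since c > log_b(a), Case 3 applies.
T(n) = O(n^3)
Master Theorem case = 3


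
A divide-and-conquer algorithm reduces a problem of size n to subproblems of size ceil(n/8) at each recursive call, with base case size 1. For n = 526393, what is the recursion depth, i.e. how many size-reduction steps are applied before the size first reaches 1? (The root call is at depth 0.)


Each step divides the size by 8 (rounding up); after k steps the size is ceil(n/8^k), which equals 1 exactly when 8^k >= n.
So the depth is the smallest k with 8^k >= 526393, i.e. ceil(log_8(526393)).
8^6 = 262144 < 526393 <= 2097152 = 8^7
Recursion depth = 7


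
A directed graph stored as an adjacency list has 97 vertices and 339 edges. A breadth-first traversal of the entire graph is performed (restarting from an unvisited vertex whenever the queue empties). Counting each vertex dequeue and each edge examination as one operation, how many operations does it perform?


A full BFS traversal dequeues each vertex once and examines each edge once.
Vertex visits: 97
Edge visits: 339
V + E = 97 + 339 = 436


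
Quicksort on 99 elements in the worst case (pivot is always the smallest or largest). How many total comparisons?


In the worst case, each partition step picks the worst pivot:
  Partition 1: 98 comparisons (n-1 elements to compare)
  Partition 2: 97 comparisons
  Partition 3: 96 comparisons
  Partition 4: 95 comparisons
  Partition 5: 94 comparisons
  ...
  Last partition: 0 comparisons
Total = (n-1) + (n-2) + ... + 1 + 0 = n*(n-1)/2
= 99*98/2 = 4851


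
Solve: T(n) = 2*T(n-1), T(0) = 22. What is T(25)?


Unrolling:
T(25) = 2*T(24) = 2^2*T(23) = ... = 2^25*T(0)
= 2^25 * 22
= 33554432 * 22 = 738197504


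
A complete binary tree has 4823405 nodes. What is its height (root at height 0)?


In a complete binary tree, level k holds nodes 2^k .. 2^(k+1)-1 (1-indexed).
Height = floor(log2(n)) = floor(log2(4823405)) = 22
Check: 2^22 = 4194304 <= 4823405 < 8388608 = 2^23


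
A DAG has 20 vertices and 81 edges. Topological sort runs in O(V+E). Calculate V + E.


V = 20 (vertex processing)
E = 81 (edge processing)
V + E = 20 + 81 = 101


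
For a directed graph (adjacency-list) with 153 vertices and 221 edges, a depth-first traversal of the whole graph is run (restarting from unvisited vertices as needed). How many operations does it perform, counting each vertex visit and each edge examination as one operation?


A full DFS traversal visits each vertex once and examines each edge once.
V = 153
E = 221
Sum = 153 + 221 = 374


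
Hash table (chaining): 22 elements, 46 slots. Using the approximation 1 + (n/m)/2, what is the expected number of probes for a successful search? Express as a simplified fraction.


Computing expected probes:
alpha = 22/46
= 1 + alpha/2
= 1 + 22/(2*46)
= (2*46 + 22) / (2*46)
= 114/92 = 57/46


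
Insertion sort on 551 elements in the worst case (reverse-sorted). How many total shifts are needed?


In the worst case (reverse-sorted), each element shifts past all previous:
  Element 1: 1 shifts
  Element 2: 2 shifts
  Element 3: 3 shifts
  Element 4: 4 shifts
  Element 5: 5 shifts
  ...
  Element 550: 550 shifts
Total = 1 + 2 + ... + 550
= 551*(551-1)/2 = 151525


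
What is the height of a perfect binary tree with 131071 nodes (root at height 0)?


A perfect binary tree with 131071 nodes:
  131071 = 2^17 - 1
  Levels: 0, 1, ..., 16
  Height = 16


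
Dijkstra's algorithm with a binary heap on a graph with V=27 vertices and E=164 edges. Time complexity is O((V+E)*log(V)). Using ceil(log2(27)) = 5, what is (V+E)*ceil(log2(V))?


Dijkstra with a binary heap: each vertex is extracted once, each edge may relax once.
Each heap operation costs O(log V).
V + E = 27 + 164 = 191
ceil(log2(27)) = 5 (since 2^4 = 16 < 27 <= 32 = 2^5)
Total heap work = (V+E) * ceil(log2(V)) = 191 * 5 = 955


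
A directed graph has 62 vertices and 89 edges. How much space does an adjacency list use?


Adjacency list: one list head per vertex + one entry per edge
Vertex heads: 62
Edge entries: 89
Total = 62 + 89 = 151


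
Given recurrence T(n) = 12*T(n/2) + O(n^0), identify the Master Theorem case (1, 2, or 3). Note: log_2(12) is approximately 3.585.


Master Theorem parameters: a=12, b=2, c=0
log_b(a) = 3.585
Compare b^c with a: 2^0 = 1 < 12, so c < log_b(a).
Comparing c=0 vs log_b(a)=3.585:
0 < 3.585 => Case 1
Result: T(n) = O(n^(log_2 12)) ~ O(n^3.585)
Master Theorem case = 1


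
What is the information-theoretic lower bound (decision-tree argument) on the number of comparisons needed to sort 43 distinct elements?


A binary decision tree of height h has at most 2^h leaves and needs at least n! of them, so h >= ceil(log2(n!)).
43! is far too large to multiply out, so use Stirling's series:
  ln(n!) ~ n ln n - n + (1/2) ln(2 pi n) + 1/(12n)  (error below 1/(360 n^3), negligible here)
  ln(43) = 3.7612001
  n ln n = 43 * 3.7612001 = 161.7316
  (1/2) ln(2 pi * 43) = (1/2) ln(270.1770) = 2.7995
  1/(12*43) = 0.0019
  ln(43!) ~ 161.7316 - 43 + 2.7995 + 0.0019 = 121.5330
Convert to base 2: log2(43!) = 121.5330 / ln 2 = 121.5330 / 0.69314718 = 175.3351
ceil(175.3351) = 176


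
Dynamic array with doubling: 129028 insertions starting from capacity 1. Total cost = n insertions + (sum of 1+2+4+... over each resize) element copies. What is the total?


n = 129028
Insertion costs: 129028
Resizes copy 1, 2, 4, ... up to the largest power of 2 that is <= n-1 = 129027, i.e. 65536.
Copy costs = 1 + 2 + 4 + 8 + 16 + 32 + 64 + 128 + 256 + 512 + 1024 + 2048 + 4096 + 8192 + 16384 + 32768 + 65536 = 131071
Total = 129028 + 131071 = 260099


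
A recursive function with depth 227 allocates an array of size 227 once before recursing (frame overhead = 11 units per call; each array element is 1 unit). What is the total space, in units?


Array allocation: 227 units (allocated once)
Stack frames: 227 deep * 11 per frame = 2497 units
Total = 227 + 2497 = 2724


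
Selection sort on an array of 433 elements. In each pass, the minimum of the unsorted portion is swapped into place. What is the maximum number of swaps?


Selection sort performs one swap per pass:
  Pass 1: find min in positions 0 to 432, swap with position 0
  Pass 2: find min in positions 1 to 432, swap with position 1
  Pass 3: find min in positions 2 to 432, swap with position 2
  Pass 4: find min in positions 3 to 432, swap with position 3
  Pass 5: find min in positions 4 to 432, swap with position 4
  ... (427 more passes)
Total passes (and swaps) = n - 1 = 433 - 1 = 432


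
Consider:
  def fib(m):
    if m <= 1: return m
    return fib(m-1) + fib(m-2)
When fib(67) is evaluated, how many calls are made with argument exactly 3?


Let N(m) = number of times fib(m) is called while evaluating fib(67).
N(67) = 1 (the initial call).
N(66) = 1 (only fib(67) calls it).
For 1 <= m <= 65: fib(m) is called by fib(m+1) and fib(m+2), so
  N(m) = N(m+1) + N(m+2).
fib(0) is called only by fib(2), so N(0) = N(2).
Walk down from m=67:
  N(67)=1, N(66)=1, N(65)=2, N(64)=3, N(63)=5, N(62)=8, N(61)=13, N(60)=21, N(59)=34, N(58)=55, N(57)=89, N(56)=144, N(55)=233, N(54)=377, N(53)=610, N(52)=987, N(51)=1597, N(50)=2584, N(49)=4181, N(48)=6765, N(47)=10946, N(46)=17711, N(45)=28657, N(44)=46368, N(43)=75025, N(42)=121393, N(41)=196418, N(40)=317811, N(39)=514229, N(38)=832040, N(37)=1346269, N(36)=2178309, N(35)=3524578, N(34)=5702887, N(33)=9227465, N(32)=14930352, N(31)=24157817, N(30)=39088169, N(29)=63245986, N(28)=102334155, N(27)=165580141, N(26)=267914296, N(25)=433494437, N(24)=701408733, N(23)=1134903170, N(22)=1836311903, N(21)=2971215073, N(20)=4807526976, N(19)=7778742049, N(18)=12586269025, N(17)=20365011074, N(16)=32951280099, N(15)=53316291173, N(14)=86267571272, N(13)=139583862445, N(12)=225851433717, N(11)=365435296162, N(10)=591286729879, N(9)=956722026041, N(8)=1548008755920, N(7)=2504730781961, N(6)=4052739537881, N(5)=6557470319842, N(4)=10610209857723, N(3)=17167680177565
N(3) = 17167680177565


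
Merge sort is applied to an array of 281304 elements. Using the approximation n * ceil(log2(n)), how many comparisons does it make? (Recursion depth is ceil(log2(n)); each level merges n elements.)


Merge sort divides the array into halves recursively.
Number of levels = ceil(log2(281304)) = 19
At each level, approximately n = 281304 comparisons are needed for merging.
Total comparisons ~ n * ceil(log2(n)) = 281304 * 19 = 5344776


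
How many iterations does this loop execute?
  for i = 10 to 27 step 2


The loop variable i takes values starting at 10 and increments by 2 each iteration.
Sequence: i = 10, 12, 14, 16, 18, 20, 22, 24, 26
The upper bound 27 is inclusive, so the count is floor((last - first) / step) + 1:
floor((27 - 10) / 2) + 1 = floor(17/2) + 1 = 8 + 1 = 9


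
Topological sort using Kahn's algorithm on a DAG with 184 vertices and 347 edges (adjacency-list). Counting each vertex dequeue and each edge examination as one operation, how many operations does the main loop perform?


Kahn's algorithm:
  1. Compute in-degrees: O(V + E)
  2. Process queue: each vertex dequeued once (O(V))
     each edge examined once (O(E))
Total = V + E = 184 + 347 = 531


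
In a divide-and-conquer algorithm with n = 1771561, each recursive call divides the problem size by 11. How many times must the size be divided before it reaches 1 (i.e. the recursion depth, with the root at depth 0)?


Number of divisions = log_11(1771561)
Sizes: 1771561 -> 161051 -> 14641 -> 1331 -> 121 -> 11 -> 1 (6 divisions)
Recursion depth = 6


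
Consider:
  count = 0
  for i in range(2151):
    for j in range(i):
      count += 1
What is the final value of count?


For each i, the inner loop runs i times:
  i=0: inner runs 0 times
  i=1: inner runs 1 time
  i=2: inner runs 2 times
  i=3: inner runs 3 times
  i=4: inner runs 4 times
  i=5: inner runs 5 times
  i=6: inner runs 6 times
  i=7: inner runs 7 times
  ...
Total = 0 + 1 + 2 + ... + 2150 = 2151*(2151-1)/2 = 2312325


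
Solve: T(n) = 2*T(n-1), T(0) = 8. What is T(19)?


Unrolling:
T(19) = 2*T(18) = 2^2*T(17) = ... = 2^19*T(0)
= 2^19 * 8
= 524288 * 8 = 4194304


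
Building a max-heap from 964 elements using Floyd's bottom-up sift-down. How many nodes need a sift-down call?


In a heap of 964 elements (0-indexed array):
  Last element index: 963
  Parent of last element: floor((963 - 1) / 2) = 481
  Internal nodes: indices 0 to 481
  Count = floor(964/2) = 482


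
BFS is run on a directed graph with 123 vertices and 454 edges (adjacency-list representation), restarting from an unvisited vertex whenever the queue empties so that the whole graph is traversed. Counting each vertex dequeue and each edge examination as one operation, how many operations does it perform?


A full BFS traversal dequeues each vertex exactly once and examines each directed edge exactly once.
V = 123 (vertex processing cost)
E = 454 (edge examination cost)
Total operations proportional to V + E = 123 + 454 = 577


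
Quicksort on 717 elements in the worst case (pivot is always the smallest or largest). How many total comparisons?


In the worst case, each partition step picks the worst pivot:
  Partition 1: 716 comparisons (n-1 elements to compare)
  Partition 2: 715 comparisons
  Partition 3: 714 comparisons
  Partition 4: 713 comparisons
  Partition 5: 712 comparisons
  ...
  Last partition: 0 comparisons
Total = (n-1) + (n-2) + ... + 1 + 0 = n*(n-1)/2
= 717*716/2 = 256686


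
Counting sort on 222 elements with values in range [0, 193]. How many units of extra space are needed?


Output array size: 222 (to store sorted result)
Count array size: 194 (one slot per possible value, range 0 to 193)
Total extra space = 222 + 194 = 416


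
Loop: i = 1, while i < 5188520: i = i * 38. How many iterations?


i multiplies by 38 each step:
i = 1 -> 38 -> 1444 -> 54872 -> 2085136 -> 79235168 (stop)
Iterations = ceil(log_38(5188520)) = 5


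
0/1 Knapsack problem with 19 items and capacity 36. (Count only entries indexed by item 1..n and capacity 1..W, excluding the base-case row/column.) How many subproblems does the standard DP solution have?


The DP table is indexed by (item, capacity).
Rows: 19 items
Columns: 36 capacity values (1 to W)
Total subproblems = 19 * 36 = 684


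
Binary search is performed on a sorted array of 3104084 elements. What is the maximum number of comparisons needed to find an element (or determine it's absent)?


Binary search halves the search space each comparison:
  Step 1: search space = 3104084 -> 1552042
  Step 2: search space = 1552042 -> 776021
  Step 3: search space = 776021 -> 388010
  Step 4: search space = 388010 -> 194005
  Step 5: search space = 194005 -> 97002
  Step 6: search space = 97002 -> 48501
  Step 7: search space = 48501 -> 24250
  Step 8: search space = 24250 -> 12125
  Step 9: search space = 12125 -> 6062
  Step 10: search space = 6062 -> 3031
  Step 11: search space = 3031 -> 1515
  Step 12: search space = 1515 -> 757
  Step 13: search space = 757 -> 378
  Step 14: search space = 378 -> 189
  Step 15: search space = 189 -> 94
  Step 16: search space = 94 -> 47
  Step 17: search space = 47 -> 23
  Step 18: search space = 23 -> 11
  Step 19: search space = 11 -> 5
  Step 20: search space = 5 -> 2
  Step 21: search space = 2 -> 1
  Step 22: search space = 1 (final check)
Maximum comparisons = floor(log2(3104084)) + 1 = 21 + 1 = 22


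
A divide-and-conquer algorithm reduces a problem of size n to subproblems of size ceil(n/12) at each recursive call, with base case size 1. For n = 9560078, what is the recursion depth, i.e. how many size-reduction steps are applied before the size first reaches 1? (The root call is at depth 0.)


Each step divides the size by 12 (rounding up); after k steps the size is ceil(n/12^k), which equals 1 exactly when 12^k >= n.
So the depth is the smallest k with 12^k >= 9560078, i.e. ceil(log_12(9560078)).
12^6 = 2985984 < 9560078 <= 35831808 = 12^7
Recursion depth = 7


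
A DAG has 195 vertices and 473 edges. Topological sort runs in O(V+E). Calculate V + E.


V = 195 (vertex processing)
E = 473 (edge processing)
V + E = 195 + 473 = 668


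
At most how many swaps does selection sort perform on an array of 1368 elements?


Each of the 1367 passes places one element in its final position.
Pass 1: swap minimum into position 0
Pass 2: swap minimum of remaining into position 1
...
Pass 1367: last two elements, one swap
Maximum swaps = 1368 - 1 = 1367


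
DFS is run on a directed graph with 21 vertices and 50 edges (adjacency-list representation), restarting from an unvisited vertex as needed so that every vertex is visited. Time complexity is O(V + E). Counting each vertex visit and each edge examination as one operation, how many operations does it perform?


A full DFS traversal processes each vertex exactly once (push/pop on stack).
Each directed edge is examined once.
V = 21, E = 50
V + E = 71


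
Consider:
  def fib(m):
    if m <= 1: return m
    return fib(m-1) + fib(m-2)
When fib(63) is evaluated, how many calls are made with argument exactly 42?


Let N(m) = number of times fib(m) is called while evaluating fib(63).
N(63) = 1 (the initial call).
N(62) = 1 (only fib(63) calls it).
For 1 <= m <= 61: fib(m) is called by fib(m+1) and fib(m+2), so
  N(m) = N(m+1) + N(m+2).
fib(0) is called only by fib(2), so N(0) = N(2).
Walk down from m=63:
  N(63)=1, N(62)=1, N(61)=2, N(60)=3, N(59)=5, N(58)=8, N(57)=13, N(56)=21, N(55)=34, N(54)=55, N(53)=89, N(52)=144, N(51)=233, N(50)=377, N(49)=610, N(48)=987, N(47)=1597, N(46)=2584, N(45)=4181, N(44)=6765, N(43)=10946, N(42)=17711
N(42) = 17711


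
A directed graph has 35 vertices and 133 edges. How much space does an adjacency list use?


Adjacency list: one list head per vertex + one entry per edge
Vertex heads: 35
Edge entries: 133
Total = 35 + 133 = 168


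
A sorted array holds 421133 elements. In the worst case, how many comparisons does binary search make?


Halving sequence: 421133 -> 210566 -> 105283 -> 52641 -> 26320 -> 13160 -> 6580 -> 3290 -> 1645 -> 822 -> 411 -> 205 -> 102 -> 51 -> 25 -> 12 -> 6 -> 3 -> 1
Number of halvings = 18
Max comparisons = 18 + 1 = 19


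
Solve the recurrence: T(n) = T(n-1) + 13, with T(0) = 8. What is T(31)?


Unrolling the recurrence:
T(31) = T(30) + 13
       = T(29) + 13 + 13
       = T(28) + 13*3
       ...
       = T(0) + 13*31
       = 8 + 403 = 411


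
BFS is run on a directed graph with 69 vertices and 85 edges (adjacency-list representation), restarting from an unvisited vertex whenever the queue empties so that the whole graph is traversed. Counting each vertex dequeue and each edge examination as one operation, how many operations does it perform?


A full BFS traversal dequeues each vertex exactly once and examines each directed edge exactly once.
V = 69 (vertex processing cost)
E = 85 (edge examination cost)
Total operations proportional to V + E = 69 + 85 = 154


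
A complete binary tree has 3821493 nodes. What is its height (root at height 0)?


In a complete binary tree, level k holds nodes 2^k .. 2^(k+1)-1 (1-indexed).
Height = floor(log2(n)) = floor(log2(3821493)) = 21
Check: 2^21 = 2097152 <= 3821493 < 4194304 = 2^22


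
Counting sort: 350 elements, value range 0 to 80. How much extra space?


n = 350 (output array)
k = 81 (count array for 81 distinct values)
Extra space = 350 + 81 = 431


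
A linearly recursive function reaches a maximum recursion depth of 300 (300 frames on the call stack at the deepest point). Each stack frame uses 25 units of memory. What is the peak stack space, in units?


Maximum recursion depth = 300 frames
Memory per frame = 25 units
Total stack space = depth * frame_size
= 300 * 25 = 7500


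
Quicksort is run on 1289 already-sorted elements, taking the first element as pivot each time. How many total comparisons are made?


Sum of comparisons per partition:
1288 + 1287 + ... + 1 + 0
= 1289 * (1289 - 1) / 2
= 1289 * 1288 / 2
= 830116


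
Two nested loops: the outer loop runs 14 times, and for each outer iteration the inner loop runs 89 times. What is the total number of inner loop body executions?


Outer loop: 14 iterations
Inner loop: 89 iterations per outer iteration
Total = 14 * 89 = 1246


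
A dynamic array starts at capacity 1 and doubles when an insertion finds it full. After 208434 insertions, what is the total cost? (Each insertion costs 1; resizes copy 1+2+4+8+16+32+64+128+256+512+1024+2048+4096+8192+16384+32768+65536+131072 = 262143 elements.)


Insertion cost: 208434 (one per element)
Resizes occur just before inserting elements 2, 3, 5, 9, ...
Elements copied at each resize: 1 + 2 + 4 + 8 + 16 + 32 + 64 + 128 + 256 + 512 + 1024 + 2048 + 4096 + 8192 + 16384 + 32768 + 65536 + 131072
Sum of copies = 262143 (geometric series: 2^k - 1)
Total = 208434 + 262143 = 470577


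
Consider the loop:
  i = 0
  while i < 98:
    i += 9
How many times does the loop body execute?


Starting at i = 0, each iteration adds 9.
Iterations until i >= 98:
  Iteration 1: i = 0 -> i = 9
  Iteration 2: i = 9 -> i = 18
  Iteration 3: i = 18 -> i = 27
  Iteration 4: i = 27 -> i = 36
  Iteration 5: i = 36 -> i = 45
  Iteration 6: i = 45 -> i = 54
  Iteration 7: i = 54 -> i = 63
  Iteration 8: i = 63 -> i = 72
  ... continuing ...
Total iterations = ceil(98/9) = 11


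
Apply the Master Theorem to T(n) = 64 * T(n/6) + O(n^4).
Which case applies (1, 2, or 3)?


The Master Theorem: T(n) = a*T(n/b) + O(n^c)
  a = 64, b = 6, c = 4
log_b(a) = log_6(64) ~ 2.321
Compare b^c with a: 6^4 = 1296 > 64, so c > log_b(a).
Since c > log_b(a), Case 3 applies.
T(n) = O(n^4)
Master Theorem case = 3


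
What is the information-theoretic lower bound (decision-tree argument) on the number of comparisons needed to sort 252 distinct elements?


A binary decision tree of height h has at most 2^h leaves and needs at least n! of them, so h >= ceil(log2(n!)).
252! is far too large to multiply out, so use Stirling's series:
  ln(n!) ~ n ln n - n + (1/2) ln(2 pi n) + 1/(12n)  (error below 1/(360 n^3), negligible here)
  ln(252) = 5.5294291
  n ln n = 252 * 5.5294291 = 1393.4161
  (1/2) ln(2 pi * 252) = (1/2) ln(1583.3627) = 3.6837
  1/(12*252) = 0.0003
  ln(252!) ~ 1393.4161 - 252 + 3.6837 + 0.0003 = 1145.1001
Convert to base 2: log2(252!) = 1145.1001 / ln 2 = 1145.1001 / 0.69314718 = 1652.0302
ceil(1652.0302) = 1653


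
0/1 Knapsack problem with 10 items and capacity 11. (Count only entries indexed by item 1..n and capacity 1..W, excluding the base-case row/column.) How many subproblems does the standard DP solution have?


The DP table is indexed by (item, capacity).
Rows: 10 items
Columns: 11 capacity values (1 to W)
Total subproblems = 10 * 11 = 110


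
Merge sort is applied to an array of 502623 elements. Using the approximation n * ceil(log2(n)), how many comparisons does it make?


Merge sort divides the array into halves recursively.
Number of levels = ceil(log2(502623)) = 19
At each level, approximately n = 502623 comparisons are needed for merging.
Total comparisons ~ n * ceil(log2(n)) = 502623 * 19 = 9549837


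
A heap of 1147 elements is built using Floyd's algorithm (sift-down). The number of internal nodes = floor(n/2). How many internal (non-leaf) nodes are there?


Leaf nodes occupy roughly half the array.
Sift-down is called for each internal node, starting from the last one.
Internal nodes = floor(n/2) = floor(1147/2) = 573


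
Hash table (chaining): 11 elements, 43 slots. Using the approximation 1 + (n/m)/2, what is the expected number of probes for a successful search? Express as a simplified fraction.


Computing expected probes:
alpha = 11/43
= 1 + alpha/2
= 1 + 11/(2*43)
= (2*43 + 11) / (2*43)
= 97/86


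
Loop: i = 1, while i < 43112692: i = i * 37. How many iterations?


i multiplies by 37 each step:
i = 1 -> 37 -> 1369 -> 50653 -> 1874161 -> 69343957 (stop)
Iterations = ceil(log_37(43112692)) = 5


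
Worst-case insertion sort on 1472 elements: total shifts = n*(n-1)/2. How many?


Sum of shifts = 1 + 2 + 3 + ... + 1471
= 1472 * 1471 / 2
= 2165312 / 2
= 1082656


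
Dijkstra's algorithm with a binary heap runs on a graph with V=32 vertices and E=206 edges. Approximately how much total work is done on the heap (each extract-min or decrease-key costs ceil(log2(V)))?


Dijkstra with a binary heap: each vertex is extracted once, each edge may relax once.
Each heap operation costs O(log V).
V + E = 32 + 206 = 238
ceil(log2(32)) = 5 (since 2^4 = 16 < 32 <= 32 = 2^5)
Total heap work = (V+E) * ceil(log2(V)) = 238 * 5 = 1190


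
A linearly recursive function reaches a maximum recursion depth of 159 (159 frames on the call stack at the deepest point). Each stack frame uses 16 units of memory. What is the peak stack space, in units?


Maximum recursion depth = 159 frames
Memory per frame = 16 units
Total stack space = depth * frame_size
= 159 * 16 = 2544


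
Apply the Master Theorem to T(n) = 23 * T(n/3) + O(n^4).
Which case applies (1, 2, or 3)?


The Master Theorem: T(n) = a*T(n/b) + O(n^c)
  a = 23, b = 3, c = 4
log_b(a) = log_3(23) ~ 2.854
Compare b^c with a: 3^4 = 81 > 23, so c > log_b(a).
Since c > log_b(a), Case 3 applies.
T(n) = O(n^4)
Master Theorem case = 3


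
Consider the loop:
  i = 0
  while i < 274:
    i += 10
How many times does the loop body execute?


Starting at i = 0, each iteration adds 10.
Iterations until i >= 274:
  Iteration 1: i = 0 -> i = 10
  Iteration 2: i = 10 -> i = 20
  Iteration 3: i = 20 -> i = 30
  Iteration 4: i = 30 -> i = 40
  Iteration 5: i = 40 -> i = 50
  Iteration 6: i = 50 -> i = 60
  Iteration 7: i = 60 -> i = 70
  Iteration 8: i = 70 -> i = 80
  ... continuing ...
Total iterations = ceil(274/10) = 28


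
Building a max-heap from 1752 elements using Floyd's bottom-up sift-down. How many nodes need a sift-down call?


In a heap of 1752 elements (0-indexed array):
  Last element index: 1751
  Parent of last element: floor((1751 - 1) / 2) = 875
  Internal nodes: indices 0 to 875
  Count = floor(1752/2) = 876


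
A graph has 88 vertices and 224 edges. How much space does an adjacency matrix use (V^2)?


Adjacency matrix: V x V grid of entries
Space = V^2 = 88^2 = 88 * 88 = 7744


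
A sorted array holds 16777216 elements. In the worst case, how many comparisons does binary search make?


Halving sequence: 16777216 -> 8388608 -> 4194304 -> 2097152 -> 1048576 -> 524288 -> 262144 -> 131072 -> 65536 -> 32768 -> 16384 -> 8192 -> 4096 -> 2048 -> 1024 -> 512 -> 256 -> 128 -> 64 -> 32 -> 16 -> 8 -> 4 -> 2 -> 1
Number of halvings = 24
Max comparisons = 24 + 1 = 25


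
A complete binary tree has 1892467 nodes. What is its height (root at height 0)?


In a complete binary tree, level k holds nodes 2^k .. 2^(k+1)-1 (1-indexed).
Height = floor(log2(n)) = floor(log2(1892467)) = 20
Check: 2^20 = 1048576 <= 1892467 < 2097152 = 2^21


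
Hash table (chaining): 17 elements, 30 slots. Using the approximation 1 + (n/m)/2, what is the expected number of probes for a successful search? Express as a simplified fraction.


Computing expected probes:
alpha = 17/30
= 1 + alpha/2
= 1 + 17/(2*30)
= (2*30 + 17) / (2*30)
= 77/60


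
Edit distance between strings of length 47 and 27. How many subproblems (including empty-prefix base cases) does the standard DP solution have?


The table includes base cases (empty prefixes).
Rows: (m+1) = 48
Columns: (n+1) = 28
Total = 48 * 28 = 1344


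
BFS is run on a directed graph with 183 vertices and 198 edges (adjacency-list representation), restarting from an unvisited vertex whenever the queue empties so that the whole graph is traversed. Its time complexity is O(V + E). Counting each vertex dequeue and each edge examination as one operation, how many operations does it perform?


A full BFS traversal dequeues each vertex exactly once and examines each directed edge exactly once.
V = 183 (vertex processing cost)
E = 198 (edge examination cost)
Total operations proportional to V + E = 183 + 198 = 381


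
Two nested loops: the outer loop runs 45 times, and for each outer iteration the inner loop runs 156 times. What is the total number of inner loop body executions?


Outer loop: 45 iterations
Inner loop: 156 iterations per outer iteration
Total = 45 * 156 = 7020


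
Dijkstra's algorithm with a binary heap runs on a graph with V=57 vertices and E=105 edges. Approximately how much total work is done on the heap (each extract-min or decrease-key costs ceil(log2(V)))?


Dijkstra with a binary heap: each vertex is extracted once, each edge may relax once.
Each heap operation costs O(log V).
V + E = 57 + 105 = 162
ceil(log2(57)) = 6 (since 2^5 = 32 < 57 <= 64 = 2^6)
Total heap work = (V+E) * ceil(log2(V)) = 162 * 6 = 972


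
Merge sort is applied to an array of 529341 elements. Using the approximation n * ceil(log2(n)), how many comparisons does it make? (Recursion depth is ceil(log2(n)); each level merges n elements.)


Merge sort divides the array into halves recursively.
Number of levels = ceil(log2(529341)) = 20
At each level, approximately n = 529341 comparisons are needed for merging.
Total comparisons ~ n * ceil(log2(n)) = 529341 * 20 = 10586820


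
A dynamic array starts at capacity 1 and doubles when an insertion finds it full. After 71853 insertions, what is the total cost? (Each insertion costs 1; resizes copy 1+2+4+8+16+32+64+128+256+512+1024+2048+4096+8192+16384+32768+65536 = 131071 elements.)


Insertion cost: 71853 (one per element)
Resizes occur just before inserting elements 2, 3, 5, 9, ...
Elements copied at each resize: 1 + 2 + 4 + 8 + 16 + 32 + 64 + 128 + 256 + 512 + 1024 + 2048 + 4096 + 8192 + 16384 + 32768 + 65536
Sum of copies = 131071 (geometric series: 2^k - 1)
Total = 71853 + 131071 = 202924


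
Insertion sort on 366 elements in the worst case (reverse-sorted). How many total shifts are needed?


In the worst case (reverse-sorted), each element shifts past all previous:
  Element 1: 1 shifts
  Element 2: 2 shifts
  Element 3: 3 shifts
  Element 4: 4 shifts
  Element 5: 5 shifts
  ...
  Element 365: 365 shifts
Total = 1 + 2 + ... + 365
= 366*(366-1)/2 = 66795


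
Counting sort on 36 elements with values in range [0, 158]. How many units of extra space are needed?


Output array size: 36 (to store sorted result)
Count array size: 159 (one slot per possible value, range 0 to 158)
Total extra space = 36 + 159 = 195


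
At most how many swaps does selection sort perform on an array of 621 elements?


Each of the 620 passes places one element in its final position.
Pass 1: swap minimum into position 0
Pass 2: swap minimum of remaining into position 1
...
Pass 620: last two elements, one swap
Maximum swaps = 621 - 1 = 620


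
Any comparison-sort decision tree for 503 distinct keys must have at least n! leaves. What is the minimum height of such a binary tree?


A binary decision tree of height h has at most 2^h leaves and needs at least n! of them, so h >= ceil(log2(n!)).
503! is far too large to multiply out, so use Stirling's series:
  ln(n!) ~ n ln n - n + (1/2) ln(2 pi n) + 1/(12n)  (error below 1/(360 n^3), negligible here)
  ln(503) = 6.2205902
  n ln n = 503 * 6.2205902 = 3128.9569
  (1/2) ln(2 pi * 503) = (1/2) ln(3160.4422) = 4.0292
  1/(12*503) = 0.0002
  ln(503!) ~ 3128.9569 - 503 + 4.0292 + 0.0002 = 2629.9863
Convert to base 2: log2(503!) = 2629.9863 / ln 2 = 2629.9863 / 0.69314718 = 3794.2682
ceil(3794.2682) = 3795


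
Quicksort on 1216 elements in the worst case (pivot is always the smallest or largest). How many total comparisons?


In the worst case, each partition step picks the worst pivot:
  Partition 1: 1215 comparisons (n-1 elements to compare)
  Partition 2: 1214 comparisons
  Partition 3: 1213 comparisons
  Partition 4: 1212 comparisons
  Partition 5: 1211 comparisons
  ...
  Last partition: 0 comparisons
Total = (n-1) + (n-2) + ... + 1 + 0 = n*(n-1)/2
= 1216*1215/2 = 738720


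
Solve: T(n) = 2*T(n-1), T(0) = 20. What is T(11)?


Unrolling:
T(11) = 2*T(10) = 2^2*T(9) = ... = 2^11*T(0)
= 2^11 * 20
= 2048 * 20 = 40960


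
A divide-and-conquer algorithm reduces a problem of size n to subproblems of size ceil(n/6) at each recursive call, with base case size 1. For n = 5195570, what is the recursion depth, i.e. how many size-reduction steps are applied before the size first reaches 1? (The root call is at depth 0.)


Each step divides the size by 6 (rounding up); after k steps the size is ceil(n/6^k), which equals 1 exactly when 6^k >= n.
So the depth is the smallest k with 6^k >= 5195570, i.e. ceil(log_6(5195570)).
6^8 = 1679616 < 5195570 <= 10077696 = 6^9
Recursion depth = 9


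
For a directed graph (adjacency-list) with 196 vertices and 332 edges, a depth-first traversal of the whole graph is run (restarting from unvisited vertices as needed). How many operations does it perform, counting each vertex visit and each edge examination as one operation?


A full DFS traversal visits each vertex once and examines each edge once.
V = 196
E = 332
Sum = 196 + 332 = 528


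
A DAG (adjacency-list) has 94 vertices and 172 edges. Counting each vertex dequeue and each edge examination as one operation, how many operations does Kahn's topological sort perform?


V = 94 (vertex processing)
E = 172 (edge processing)
V + E = 94 + 172 = 266
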